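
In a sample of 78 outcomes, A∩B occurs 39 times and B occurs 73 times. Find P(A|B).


P(A|B) = P(A∩B)/P(B) = (39/78)/(73/78) = 39/73

39/73


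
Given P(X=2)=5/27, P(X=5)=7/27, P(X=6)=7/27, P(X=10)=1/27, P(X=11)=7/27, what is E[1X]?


E[1X] = sum(g(x)*P(x))
= 2*5/27 + 5*7/27 + 6*7/27 + 10*1/27 + 11*7/27
= 58/9

58/9


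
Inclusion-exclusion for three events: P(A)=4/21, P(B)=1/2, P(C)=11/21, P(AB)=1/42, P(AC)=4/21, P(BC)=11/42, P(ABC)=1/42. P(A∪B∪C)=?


P(A∪B∪C) = P(A)+P(B)+P(C) - P(AB)-P(AC)-P(BC) + P(ABC)
= 4/21+1/2+11/21 - 1/42-4/21-11/42 + 1/42
= 16/21

16/21


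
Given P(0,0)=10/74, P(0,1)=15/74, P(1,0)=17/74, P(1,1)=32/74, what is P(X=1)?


P(X=1) = P(1,0)+P(1,1) = 17/74 + 32/74 = 49/74

49/74


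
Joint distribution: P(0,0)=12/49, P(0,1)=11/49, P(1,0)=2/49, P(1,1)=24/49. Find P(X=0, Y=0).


Read from table: P(X=0, Y=0) = 12/49

12/49


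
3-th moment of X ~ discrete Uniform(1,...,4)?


E[X^3] = (1/4) * sum(x^3 for x=1..4)
= 100/4 = 25

25


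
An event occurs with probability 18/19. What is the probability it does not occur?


P(A') = 1 - P(A) = 1 - 18/19 = 1/19

1/19


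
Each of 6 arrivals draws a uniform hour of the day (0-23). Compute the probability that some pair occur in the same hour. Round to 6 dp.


P(all different) = prod((24-i)/24 for i=0..5) = 0.507104
P(at least one match) = 1 - 0.507104 = 0.492896

0.492896


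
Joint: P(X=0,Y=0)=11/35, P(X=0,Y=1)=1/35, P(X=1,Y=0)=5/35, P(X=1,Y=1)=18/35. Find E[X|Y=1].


P(Y=1) = 19/35
E[X|Y=1] = (0*1 + 1*18)/19 = 18/19

18/19


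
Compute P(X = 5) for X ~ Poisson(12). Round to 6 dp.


P(X=5) = e^(-12) * 12^5 / 5!
≈ 0.000006144212353 * 248832 / 120
≈ 0.012741

0.012741


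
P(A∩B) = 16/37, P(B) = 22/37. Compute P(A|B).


P(A|B) = P(A∩B)/P(B) = (16/37)/(22/37) = 16/22 = 8/11

8/11


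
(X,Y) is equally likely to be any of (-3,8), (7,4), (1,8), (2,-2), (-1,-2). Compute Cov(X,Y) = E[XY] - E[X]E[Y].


E[X]=6/5, E[Y]=16/5, E[XY]=2
Cov(X,Y) = E[XY] - E[X]E[Y] = 2 - 6/5*16/5 = -46/25

-46/25


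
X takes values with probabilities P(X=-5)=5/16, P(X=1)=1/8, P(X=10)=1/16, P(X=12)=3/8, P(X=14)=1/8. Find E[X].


E[X] = sum(x * P(x))
= -5*5/16 + 1*1/8 + 10*1/16 + 12*3/8 + 14*1/8
= 87/16

87/16


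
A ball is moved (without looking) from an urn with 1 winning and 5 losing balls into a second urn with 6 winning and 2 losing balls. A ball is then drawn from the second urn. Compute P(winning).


P(transfer winning) = 1/6; P(transfer losing) = 5/6
If winning transferred: Urn II has 7 winning of 9, so P(winning|winning moved) = 7/9
If losing transferred: Urn II has 6 winning of 9, so P(winning|losing moved) = 2/3
By total probability: P(winning) = 1/6*7/9 + 5/6*2/3 = 37/54

37/54


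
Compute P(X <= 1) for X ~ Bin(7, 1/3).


P(X<=1) = P(X=0) + P(X=1)
= 128/2187 + 448/2187
= 64/243

64/243


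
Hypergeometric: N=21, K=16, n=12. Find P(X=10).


P(X=10) = C(16,10)*C(5,2) / C(21,12)
= 8008*10 / 293930
= 80080/293930 = 88/323

88/323


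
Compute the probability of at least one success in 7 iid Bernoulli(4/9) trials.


P(at least one) = 1 - P(none)
P(none) = (1 - 4/9)^7 = (5/9)^7 = 78125/4782969
P(at least one) = 1 - 78125/4782969 = 4704844/4782969

4704844/4782969


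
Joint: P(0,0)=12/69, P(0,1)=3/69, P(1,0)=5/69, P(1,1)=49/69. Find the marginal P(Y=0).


P(Y=0) = P(0,0)+P(1,0) = 12/69 + 5/69 = 17/69

17/69


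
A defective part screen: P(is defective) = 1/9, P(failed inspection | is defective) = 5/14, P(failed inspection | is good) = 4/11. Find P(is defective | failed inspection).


P(A) = P(A|B)P(B) + P(A|B')P(B') = 5/14*1/9 + 4/11*8/9 = 503/1386
P(B|A) = P(A|B)P(B)/P(A) = (5/126)/(503/1386) = 55/503

55/503


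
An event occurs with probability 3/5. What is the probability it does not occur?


P(A') = 1 - P(A) = 1 - 3/5 = 2/5

2/5


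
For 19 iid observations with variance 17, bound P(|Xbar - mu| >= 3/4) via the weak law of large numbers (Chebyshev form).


Var(Xbar) = Var(X)/n = 17/19
Chebyshev: P(|Xbar-mu| >= 3/4) <= Var(Xbar)/(3/4)^2 = (17/19)/(9/16) = 272/171
Bound exceeds 1, so trivial bound: 1

1


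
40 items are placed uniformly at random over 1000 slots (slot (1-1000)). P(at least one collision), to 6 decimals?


P(all different) = prod((1000-i)/1000 for i=0..39) = 0.453628
P(at least one match) = 1 - 0.453628 = 0.546372

0.546372


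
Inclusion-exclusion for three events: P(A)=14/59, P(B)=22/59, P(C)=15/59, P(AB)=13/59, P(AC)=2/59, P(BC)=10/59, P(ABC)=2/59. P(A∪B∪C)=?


P(A∪B∪C) = P(A)+P(B)+P(C) - P(AB)-P(AC)-P(BC) + P(ABC)
= 14/59+22/59+15/59 - 13/59-2/59-10/59 + 2/59
= 28/59

28/59


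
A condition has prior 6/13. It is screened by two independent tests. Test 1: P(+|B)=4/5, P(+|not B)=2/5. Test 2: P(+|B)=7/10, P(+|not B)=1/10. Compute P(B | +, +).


After test 1: P(+) = 4/5*6/13 + 2/5*7/13 = 38/65
P(B|+) = (24/65)/(38/65) = 12/19
After test 2 (use post1 as new prior): P(+) = 7/10*12/19 + 1/10*7/19 = 91/190
P(B|+,+) = (42/95)/(91/190) = 12/13

12/13


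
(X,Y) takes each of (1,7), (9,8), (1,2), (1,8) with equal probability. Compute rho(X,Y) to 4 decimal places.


Cov(X,Y) = 3.5000, Var(X) = 12.0000, Var(Y) = 6.1875
rho = Cov/(sqrt(VarX)*sqrt(VarY)) = 0.4062

0.4062


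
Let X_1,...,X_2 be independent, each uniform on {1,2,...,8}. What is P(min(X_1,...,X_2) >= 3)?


P(min >= 3) = P(all X_i >= 3) = (P(X_1 >= 3))^2
= (6/8)^2 = (3/4)^2 = 9/16

9/16


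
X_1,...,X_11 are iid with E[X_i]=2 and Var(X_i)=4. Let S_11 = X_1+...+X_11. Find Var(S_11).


By independence, Var(S_n) = n*Var(X_1) = 11*4 = 44

44


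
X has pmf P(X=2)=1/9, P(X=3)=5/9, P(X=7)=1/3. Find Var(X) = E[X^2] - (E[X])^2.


E[X] = 38/9, E[X^2] = 196/9
Var(X) = E[X^2] - (E[X])^2 = 196/9 - (38/9)^2 = 320/81

320/81


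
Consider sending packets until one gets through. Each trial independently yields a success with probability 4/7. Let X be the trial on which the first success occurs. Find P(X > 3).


P(X > 3) = P(first 3 trials all fail) = (1-p)^3 = (3/7)^3 = 27/343

27/343


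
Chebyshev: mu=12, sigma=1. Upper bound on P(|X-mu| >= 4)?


k = 4/1 = 4
Chebyshev: P(|X-mu| >= k*sigma) <= 1/k^2 = 1/4^2 = 1/16

1/16


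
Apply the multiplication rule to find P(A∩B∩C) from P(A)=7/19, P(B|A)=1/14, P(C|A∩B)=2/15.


P(A∩B∩C) = P(A) * P(B|A) * P(C|A∩B)
= 7/19 * 1/14 * 2/15
= 1/38 * 2/15 = 1/285

1/285


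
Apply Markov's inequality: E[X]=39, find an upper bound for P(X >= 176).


Markov: P(X >= a) <= E[X]/a
P(X >= 176) <= 39/176

39/176


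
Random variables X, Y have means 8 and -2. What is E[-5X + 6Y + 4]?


E[-5X + 6Y + 4] = -5*E[X] + 6*E[Y] + 4
= (-5)*(8) + (6)*(-2) + (4)
= -40 - 12 + 4 = -48

-48


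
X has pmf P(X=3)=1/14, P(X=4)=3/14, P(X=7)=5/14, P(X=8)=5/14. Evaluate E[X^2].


E[X^2] = sum(x^2 * P(x))
= 9*1/14 + 16*3/14 + 49*5/14 + 64*5/14
= 311/7

311/7


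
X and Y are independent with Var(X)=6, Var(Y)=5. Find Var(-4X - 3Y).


Independence => Cov(X,Y)=0
Var(-4X - 3Y) = (-4)^2*Var(X) + (-3)^2*Var(Y)
= 16*6 + 9*5 = 141

141


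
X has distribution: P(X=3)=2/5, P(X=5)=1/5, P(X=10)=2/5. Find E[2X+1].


E[2X+1] = sum(g(x)*P(x))
= 7*2/5 + 11*1/5 + 21*2/5
= 67/5

67/5


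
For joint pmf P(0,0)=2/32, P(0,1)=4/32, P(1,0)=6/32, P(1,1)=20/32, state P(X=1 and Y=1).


Read from table: P(X=1, Y=1) = 20/32 = 5/8

5/8


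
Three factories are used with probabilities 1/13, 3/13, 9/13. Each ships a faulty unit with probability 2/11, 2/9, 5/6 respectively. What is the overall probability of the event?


P(A) = P(A|B1)P(B1) + P(A|B2)P(B2) + P(A|B3)P(B3)
= 2/11*1/13 + 2/9*3/13 + 5/6*9/13
= 2/143 + 2/39 + 15/26 = 551/858

551/858


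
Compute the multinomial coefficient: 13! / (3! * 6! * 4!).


13! = 6227020800
Denominator: 3!=6 * 6!=720 * 4!=24
Coefficient = 6227020800 / 103680 = 60060

60060


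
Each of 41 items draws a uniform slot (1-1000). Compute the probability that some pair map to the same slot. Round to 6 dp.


P(all different) = prod((1000-i)/1000 for i=0..40) = 0.435483
P(at least one match) = 1 - 0.435483 = 0.564517

0.564517


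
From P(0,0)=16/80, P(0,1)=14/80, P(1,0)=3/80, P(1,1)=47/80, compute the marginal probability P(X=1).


P(X=1) = P(1,0)+P(1,1) = 3/80 + 47/80 = 50/80 = 5/8

5/8


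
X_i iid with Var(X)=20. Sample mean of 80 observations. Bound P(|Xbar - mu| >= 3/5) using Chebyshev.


Var(Xbar) = Var(X)/n = 20/80
Chebyshev: P(|Xbar-mu| >= 3/5) <= Var(Xbar)/(3/5)^2 = (1/4)/(9/25) = 25/36

25/36


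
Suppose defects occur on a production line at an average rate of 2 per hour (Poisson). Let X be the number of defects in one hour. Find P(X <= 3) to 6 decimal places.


P(X<=3) = e^(-2)*2^0/0! + e^(-2)*2^1/1! + e^(-2)*2^2/2! + e^(-2)*2^3/3!
≈ 0.1353352832 + 0.2706705665 + 0.2706705665 + 0.1804470443
= 0.8571234605
≈ 0.857123

0.857123


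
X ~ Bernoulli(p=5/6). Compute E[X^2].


For Bernoulli: X in {0,1}
E[X^2] = 0^2*(1-5/6) + 1^2*5/6 = 5/6

5/6


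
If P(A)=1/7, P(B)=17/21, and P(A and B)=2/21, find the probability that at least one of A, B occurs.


P(A∪B) = P(A) + P(B) - P(A∩B)
= 1/7 + 17/21 - 2/21 = 6/7

6/7


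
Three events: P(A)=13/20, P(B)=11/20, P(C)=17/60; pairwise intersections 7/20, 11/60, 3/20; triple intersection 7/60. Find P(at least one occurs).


P(A∪B∪C) = P(A)+P(B)+P(C) - P(AB)-P(AC)-P(BC) + P(ABC)
= 13/20+11/20+17/60 - 7/20-11/60-3/20 + 7/60
= 11/12

11/12


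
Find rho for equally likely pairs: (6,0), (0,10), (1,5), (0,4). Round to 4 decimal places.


Cov(X,Y) = -7.0625, Var(X) = 6.1875, Var(Y) = 12.6875
rho = Cov/(sqrt(VarX)*sqrt(VarY)) = -0.7971

-0.7971


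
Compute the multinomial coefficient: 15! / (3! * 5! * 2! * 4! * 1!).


15! = 1307674368000
Denominator: 3!=6 * 5!=120 * 2!=2 * 4!=24 * 1!=1
Coefficient = 1307674368000 / 34560 = 37837800

37837800


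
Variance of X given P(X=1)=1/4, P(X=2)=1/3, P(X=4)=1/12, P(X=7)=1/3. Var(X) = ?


E[X] = 43/12, E[X^2] = 77/4
Var(X) = E[X^2] - (E[X])^2 = 77/4 - (43/12)^2 = 923/144

923/144


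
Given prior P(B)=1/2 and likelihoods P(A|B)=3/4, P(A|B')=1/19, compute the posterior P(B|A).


P(A) = P(A|B)P(B) + P(A|B')P(B') = 3/4*1/2 + 1/19*1/2 = 61/152
P(B|A) = P(A|B)P(B)/P(A) = (3/8)/(61/152) = 57/61

57/61


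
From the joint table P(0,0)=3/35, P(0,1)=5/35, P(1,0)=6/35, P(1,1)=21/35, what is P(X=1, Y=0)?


Read from table: P(X=1, Y=0) = 6/35

6/35


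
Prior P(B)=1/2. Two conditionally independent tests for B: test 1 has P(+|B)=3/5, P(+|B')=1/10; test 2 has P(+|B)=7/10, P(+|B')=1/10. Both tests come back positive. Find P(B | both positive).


After test 1: P(+) = 3/5*1/2 + 1/10*1/2 = 7/20
P(B|+) = (3/10)/(7/20) = 6/7
After test 2 (use post1 as new prior): P(+) = 7/10*6/7 + 1/10*1/7 = 43/70
P(B|+,+) = (3/5)/(43/70) = 42/43

42/43


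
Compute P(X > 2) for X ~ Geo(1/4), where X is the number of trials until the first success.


P(X > 2) = P(first 2 trials all fail) = (1-p)^2 = (3/4)^2 = 9/16

9/16


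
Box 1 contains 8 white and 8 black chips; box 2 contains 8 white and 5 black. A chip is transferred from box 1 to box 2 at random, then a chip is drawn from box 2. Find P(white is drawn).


P(transfer white) = 8/16 = 1/2; P(transfer black) = 1/2
If white transferred: Urn II has 9 white of 14, so P(white|white moved) = 9/14
If black transferred: Urn II has 8 white of 14, so P(white|black moved) = 4/7
By total probability: P(white) = 1/2*9/14 + 1/2*4/7 = 17/28

17/28


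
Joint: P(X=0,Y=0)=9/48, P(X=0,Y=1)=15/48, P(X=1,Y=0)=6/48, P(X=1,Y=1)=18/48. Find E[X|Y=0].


P(Y=0) = 15/48
E[X|Y=0] = (0*9 + 1*6)/15 = 6/15 = 2/5

2/5


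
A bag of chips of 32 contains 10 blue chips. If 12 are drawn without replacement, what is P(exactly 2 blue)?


P(X=2) = C(10,2)*C(22,10) / C(32,12)
= 45*646646 / 225792840
= 29099070/225792840 = 10659/82708

10659/82708


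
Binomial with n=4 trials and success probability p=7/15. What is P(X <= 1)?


P(X<=1) = P(X=0) + P(X=1)
= 4096/50625 + 14336/50625
= 2048/5625

2048/5625


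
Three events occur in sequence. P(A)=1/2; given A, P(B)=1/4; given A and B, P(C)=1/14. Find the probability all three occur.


P(A∩B∩C) = P(A) * P(B|A) * P(C|A∩B)
= 1/2 * 1/4 * 1/14
= 1/8 * 1/14 = 1/112

1/112


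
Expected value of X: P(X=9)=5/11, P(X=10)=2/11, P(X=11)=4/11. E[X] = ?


E[X] = sum(x * P(x))
= 9*5/11 + 10*2/11 + 11*4/11
= 109/11

109/11


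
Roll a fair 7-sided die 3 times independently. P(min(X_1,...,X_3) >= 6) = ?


P(min >= 6) = P(all X_i >= 6) = (P(X_1 >= 6))^3
= (2/7)^3 = 8/343

8/343


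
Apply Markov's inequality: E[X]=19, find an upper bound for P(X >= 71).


Markov: P(X >= a) <= E[X]/a
P(X >= 71) <= 19/71

19/71


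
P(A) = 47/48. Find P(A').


P(A') = 1 - P(A) = 1 - 47/48 = 1/48

1/48


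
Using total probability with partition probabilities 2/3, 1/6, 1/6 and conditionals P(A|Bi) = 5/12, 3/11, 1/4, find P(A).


P(A) = P(A|B1)P(B1) + P(A|B2)P(B2) + P(A|B3)P(B3)
= 5/12*2/3 + 3/11*1/6 + 1/4*1/6
= 5/18 + 1/22 + 1/24 = 289/792

289/792


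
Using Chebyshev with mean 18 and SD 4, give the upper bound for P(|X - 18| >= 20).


k = 20/4 = 5
Chebyshev: P(|X-mu| >= k*sigma) <= 1/k^2 = 1/5^2 = 1/25

1/25


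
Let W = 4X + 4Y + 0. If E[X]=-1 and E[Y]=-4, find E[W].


E[4X + 4Y + 0] = 4*E[X] + 4*E[Y] + 0
= (4)*(-1) + (4)*(-4) + (0)
= -4 - 16 + 0 = -20

-20


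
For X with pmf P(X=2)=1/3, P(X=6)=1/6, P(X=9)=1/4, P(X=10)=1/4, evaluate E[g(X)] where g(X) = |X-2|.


E[|X-2|] = sum(g(x)*P(x))
= 0*1/3 + 4*1/6 + 7*1/4 + 8*1/4
= 53/12

53/12


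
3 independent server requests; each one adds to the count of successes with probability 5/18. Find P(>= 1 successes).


P(at least one) = 1 - P(none)
P(none) = (1 - 5/18)^3 = (13/18)^3 = 2197/5832
P(at least one) = 1 - 2197/5832 = 3635/5832

3635/5832


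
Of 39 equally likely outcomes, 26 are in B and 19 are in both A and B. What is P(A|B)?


P(A|B) = P(A∩B)/P(B) = (19/39)/(26/39) = 19/26

19/26


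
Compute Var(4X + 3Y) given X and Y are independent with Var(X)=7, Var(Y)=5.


Independence => Cov(X,Y)=0
Var(4X + 3Y) = 4^2*Var(X) + 3^2*Var(Y)
= 16*7 + 9*5 = 157

157


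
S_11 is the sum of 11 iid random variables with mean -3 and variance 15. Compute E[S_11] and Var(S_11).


E[S_n] = n*mu = 11*-3 = -33
Var(S_n) = n*sigma^2 = 11*15 = 165

E[S_11]=-33, Var(S_11)=165


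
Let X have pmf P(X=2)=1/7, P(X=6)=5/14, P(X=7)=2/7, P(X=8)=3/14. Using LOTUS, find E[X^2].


E[X^2] = sum(g(x)*P(x))
= 4*1/7 + 36*5/14 + 49*2/7 + 64*3/14
= 288/7

288/7


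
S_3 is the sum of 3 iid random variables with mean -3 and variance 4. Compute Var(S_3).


By independence, Var(S_n) = n*Var(X_1) = 3*4 = 12

12


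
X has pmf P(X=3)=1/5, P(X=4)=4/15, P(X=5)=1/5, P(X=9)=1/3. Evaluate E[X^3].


E[X^3] = sum(x^3 * P(x))
= 27*1/5 + 64*4/15 + 125*1/5 + 729*1/3
= 4357/15

4357/15


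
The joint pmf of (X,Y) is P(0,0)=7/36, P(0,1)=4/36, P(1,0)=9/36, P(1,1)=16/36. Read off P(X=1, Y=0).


Read from table: P(X=1, Y=0) = 9/36 = 1/4

1/4


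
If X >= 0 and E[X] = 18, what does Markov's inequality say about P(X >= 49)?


Markov: P(X >= a) <= E[X]/a
P(X >= 49) <= 18/49

18/49


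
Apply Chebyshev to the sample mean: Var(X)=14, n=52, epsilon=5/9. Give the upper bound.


Var(Xbar) = Var(X)/n = 14/52
Chebyshev: P(|Xbar-mu| >= 5/9) <= Var(Xbar)/(5/9)^2 = (7/26)/(25/81) = 567/650

567/650


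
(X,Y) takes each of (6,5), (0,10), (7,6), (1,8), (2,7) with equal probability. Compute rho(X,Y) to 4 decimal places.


Cov(X,Y) = -4.2400, Var(X) = 7.7600, Var(Y) = 2.9600
rho = Cov/(sqrt(VarX)*sqrt(VarY)) = -0.8847

-0.8847


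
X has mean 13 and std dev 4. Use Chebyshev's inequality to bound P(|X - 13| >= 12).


k = 12/4 = 3
Chebyshev: P(|X-mu| >= k*sigma) <= 1/k^2 = 1/3^2 = 1/9

1/9


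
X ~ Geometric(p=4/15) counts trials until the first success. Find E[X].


For geometric (trials until first success), E[X] = 1/p = 1/(4/15) = 15/4

15/4


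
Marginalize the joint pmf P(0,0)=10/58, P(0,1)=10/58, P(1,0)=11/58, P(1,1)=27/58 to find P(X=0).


P(X=0) = P(0,0)+P(0,1) = 10/58 + 10/58 = 20/58 = 10/29

10/29


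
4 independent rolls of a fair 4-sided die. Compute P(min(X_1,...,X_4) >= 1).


P(min >= 1) = P(all X_i >= 1) = (P(X_1 >= 1))^4
= (4/4)^4 = 1^4 = 1

1


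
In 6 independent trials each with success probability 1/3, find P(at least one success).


P(at least one) = 1 - P(none)
P(none) = (1 - 1/3)^6 = (2/3)^6 = 64/729
P(at least one) = 1 - 64/729 = 665/729

665/729


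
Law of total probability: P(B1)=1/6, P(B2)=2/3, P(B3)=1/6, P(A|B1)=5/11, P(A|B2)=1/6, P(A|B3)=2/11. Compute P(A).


P(A) = P(A|B1)P(B1) + P(A|B2)P(B2) + P(A|B3)P(B3)
= 5/11*1/6 + 1/6*2/3 + 2/11*1/6
= 5/66 + 1/9 + 1/33 = 43/198

43/198


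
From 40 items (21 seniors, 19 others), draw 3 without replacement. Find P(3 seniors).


P(X=3) = C(21,3)*C(19,0) / C(40,3)
= 1330*1 / 9880
= 1330/9880 = 7/52

7/52


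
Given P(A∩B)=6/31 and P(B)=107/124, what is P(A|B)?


P(A|B) = P(A∩B)/P(B) = (24/124)/(107/124) = 24/107

24/107


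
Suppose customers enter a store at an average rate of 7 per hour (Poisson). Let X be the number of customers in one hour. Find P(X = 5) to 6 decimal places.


P(X=5) = e^(-7) * 7^5 / 5!
≈ 0.0009118819656 * 16807 / 120
≈ 0.127717

0.127717


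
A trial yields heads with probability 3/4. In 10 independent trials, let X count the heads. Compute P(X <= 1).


P(X<=1) = P(X=0) + P(X=1)
= 1/1048576 + 15/524288
= 31/1048576

31/1048576


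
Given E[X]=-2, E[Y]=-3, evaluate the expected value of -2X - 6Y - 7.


E[-2X - 6Y - 7] = -2*E[X] - 6*E[Y] - 7
= (-2)*(-2) + (-6)*(-3) + (-7)
= 4 + 18 - 7 = 15

15


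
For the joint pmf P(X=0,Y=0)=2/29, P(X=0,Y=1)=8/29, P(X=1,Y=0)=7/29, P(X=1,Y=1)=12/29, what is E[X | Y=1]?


P(Y=1) = 20/29
E[X|Y=1] = (0*8 + 1*12)/20 = 12/20 = 3/5

3/5


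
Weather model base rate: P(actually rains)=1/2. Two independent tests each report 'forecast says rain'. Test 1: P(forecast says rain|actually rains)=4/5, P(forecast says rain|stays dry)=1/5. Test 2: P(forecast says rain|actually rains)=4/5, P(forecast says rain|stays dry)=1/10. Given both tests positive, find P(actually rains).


After test 1: P(+) = 4/5*1/2 + 1/5*1/2 = 1/2
P(B|+) = (2/5)/(1/2) = 4/5
After test 2 (use post1 as new prior): P(+) = 4/5*4/5 + 1/10*1/5 = 33/50
P(B|+,+) = (16/25)/(33/50) = 32/33

32/33


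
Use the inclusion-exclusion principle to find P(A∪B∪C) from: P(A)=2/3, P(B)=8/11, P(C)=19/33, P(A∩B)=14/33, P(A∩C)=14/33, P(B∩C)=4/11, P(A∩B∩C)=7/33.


P(A∪B∪C) = P(A)+P(B)+P(C) - P(AB)-P(AC)-P(BC) + P(ABC)
= 2/3+8/11+19/33 - 14/33-14/33-4/11 + 7/33
= 32/33

32/33


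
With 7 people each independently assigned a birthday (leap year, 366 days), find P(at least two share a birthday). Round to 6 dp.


P(all different) = prod((366-i)/366 for i=0..6) = 0.943914
P(at least one match) = 1 - 0.943914 = 0.056086

0.056086


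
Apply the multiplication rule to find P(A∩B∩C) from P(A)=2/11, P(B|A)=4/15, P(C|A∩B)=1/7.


P(A∩B∩C) = P(A) * P(B|A) * P(C|A∩B)
= 2/11 * 4/15 * 1/7
= 8/165 * 1/7 = 8/1155

8/1155


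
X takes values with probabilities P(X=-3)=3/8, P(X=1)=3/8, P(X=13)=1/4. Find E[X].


E[X] = sum(x * P(x))
= -3*3/8 + 1*3/8 + 13*1/4
= 5/2

5/2


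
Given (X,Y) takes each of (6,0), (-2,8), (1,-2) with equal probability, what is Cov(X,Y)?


E[X]=5/3, E[Y]=2, E[XY]=-6
Cov(X,Y) = E[XY] - E[X]E[Y] = -6 - 5/3*2 = -28/3

-28/3


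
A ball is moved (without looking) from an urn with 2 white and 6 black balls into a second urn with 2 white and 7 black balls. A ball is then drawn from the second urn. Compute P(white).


P(transfer white) = 2/8 = 1/4; P(transfer black) = 3/4
If white transferred: Urn II has 3 white of 10, so P(white|white moved) = 3/10
If black transferred: Urn II has 2 white of 10, so P(white|black moved) = 1/5
By total probability: P(white) = 1/4*3/10 + 3/4*1/5 = 9/40

9/40


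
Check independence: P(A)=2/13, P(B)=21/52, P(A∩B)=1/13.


P(A)*P(B) = 2/13*21/52 = 21/338
P(A∩B) = 1/13 != 21/338, so not independent

No, A and B are not independent


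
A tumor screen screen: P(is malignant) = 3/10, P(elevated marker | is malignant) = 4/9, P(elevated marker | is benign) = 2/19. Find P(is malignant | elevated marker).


P(A) = P(A|B)P(B) + P(A|B')P(B') = 4/9*3/10 + 2/19*7/10 = 59/285
P(B|A) = P(A|B)P(B)/P(A) = (2/15)/(59/285) = 38/59

38/59


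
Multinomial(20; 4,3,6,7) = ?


20! = 2432902008176640000
Denominator: 4!=24 * 3!=6 * 6!=720 * 7!=5040
Coefficient = 2432902008176640000 / 522547200 = 4655851200

4655851200


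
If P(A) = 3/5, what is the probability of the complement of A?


P(A') = 1 - P(A) = 1 - 3/5 = 2/5

2/5


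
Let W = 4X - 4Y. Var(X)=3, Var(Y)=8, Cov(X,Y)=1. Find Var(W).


Var(4X - 4Y) = 4^2*Var(X) + (-4)^2*Var(Y) + 2*4*(-4)*Cov(X,Y)
= 16*3 + 16*8 - 32*1
= 48 + 128 - 32 = 144

144


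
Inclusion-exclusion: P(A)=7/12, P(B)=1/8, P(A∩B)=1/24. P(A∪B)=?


P(A∪B) = P(A) + P(B) - P(A∩B)
= 7/12 + 1/8 - 1/24 = 2/3

2/3


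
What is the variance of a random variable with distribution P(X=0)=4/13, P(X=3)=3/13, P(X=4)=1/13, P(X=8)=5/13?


E[X] = 53/13, E[X^2] = 363/13
Var(X) = E[X^2] - (E[X])^2 = 363/13 - (53/13)^2 = 1910/169

1910/169


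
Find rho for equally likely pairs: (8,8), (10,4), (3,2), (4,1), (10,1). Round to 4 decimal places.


Cov(X,Y) = 2.4000, Var(X) = 8.8000, Var(Y) = 6.9600
rho = Cov/(sqrt(VarX)*sqrt(VarY)) = 0.3067

0.3067


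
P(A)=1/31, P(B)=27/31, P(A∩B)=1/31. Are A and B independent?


P(A)*P(B) = 1/31*27/31 = 27/961
P(A∩B) = 1/31 != 27/961, so not independent

No, A and B are not independent


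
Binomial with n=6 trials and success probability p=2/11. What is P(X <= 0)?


P(X<=0) = P(X=0)
= 531441/1771561
= 531441/1771561

531441/1771561


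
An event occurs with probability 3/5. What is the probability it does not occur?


P(A') = 1 - P(A) = 1 - 3/5 = 2/5

2/5


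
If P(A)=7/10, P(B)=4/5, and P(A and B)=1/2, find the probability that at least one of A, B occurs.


P(A∪B) = P(A) + P(B) - P(A∩B)
= 7/10 + 4/5 - 1/2 = 1

1


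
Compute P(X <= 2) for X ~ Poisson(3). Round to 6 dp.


P(X<=2) = e^(-3)*3^0/0! + e^(-3)*3^1/1! + e^(-3)*3^2/2!
≈ 0.0497870684 + 0.1493612051 + 0.2240418077
= 0.4231900812
≈ 0.423190

0.423190


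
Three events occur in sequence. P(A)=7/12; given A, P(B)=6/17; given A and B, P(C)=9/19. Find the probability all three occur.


P(A∩B∩C) = P(A) * P(B|A) * P(C|A∩B)
= 7/12 * 6/17 * 9/19
= 7/34 * 9/19 = 63/646

63/646


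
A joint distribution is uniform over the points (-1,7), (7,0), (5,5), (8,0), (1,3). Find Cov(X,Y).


E[X]=4, E[Y]=3, E[XY]=21/5
Cov(X,Y) = E[XY] - E[X]E[Y] = 21/5 - 4*3 = -39/5

-39/5


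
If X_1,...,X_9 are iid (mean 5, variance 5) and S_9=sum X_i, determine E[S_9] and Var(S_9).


E[S_n] = n*mu = 9*5 = 45
Var(S_n) = n*sigma^2 = 9*5 = 45

E[S_9]=45, Var(S_9)=45


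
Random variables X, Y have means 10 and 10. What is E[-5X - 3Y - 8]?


E[-5X - 3Y - 8] = -5*E[X] - 3*E[Y] - 8
= (-5)*(10) + (-3)*(10) + (-8)
= -50 - 30 - 8 = -88

-88


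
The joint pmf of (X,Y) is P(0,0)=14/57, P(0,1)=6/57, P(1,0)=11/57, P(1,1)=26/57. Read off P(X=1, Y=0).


Read from table: P(X=1, Y=0) = 11/57

11/57


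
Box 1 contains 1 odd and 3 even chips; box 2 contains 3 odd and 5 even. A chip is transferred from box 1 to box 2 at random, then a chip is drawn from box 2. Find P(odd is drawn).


P(transfer odd) = 1/4; P(transfer even) = 3/4
If odd transferred: Urn II has 4 odd of 9, so P(odd|odd moved) = 4/9
If even transferred: Urn II has 3 odd of 9, so P(odd|even moved) = 1/3
By total probability: P(odd) = 1/4*4/9 + 3/4*1/3 = 13/36

13/36


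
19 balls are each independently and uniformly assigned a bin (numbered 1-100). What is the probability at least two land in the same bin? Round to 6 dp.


P(all different) = prod((100-i)/100 for i=0..18) = 0.160987
P(at least one match) = 1 - 0.160987 = 0.839013

0.839013


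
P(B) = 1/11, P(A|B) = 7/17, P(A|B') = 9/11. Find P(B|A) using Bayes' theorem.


P(A) = P(A|B)P(B) + P(A|B')P(B') = 7/17*1/11 + 9/11*10/11 = 1607/2057
P(B|A) = P(A|B)P(B)/P(A) = (7/187)/(1607/2057) = 77/1607

77/1607


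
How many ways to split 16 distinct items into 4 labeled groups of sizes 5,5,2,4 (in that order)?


16! = 20922789888000
Denominator: 5!=120 * 5!=120 * 2!=2 * 4!=24
Coefficient = 20922789888000 / 691200 = 30270240

30270240


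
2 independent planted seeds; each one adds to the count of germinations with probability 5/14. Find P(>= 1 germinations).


P(at least one) = 1 - P(none)
P(none) = (1 - 5/14)^2 = (9/14)^2 = 81/196
P(at least one) = 1 - 81/196 = 115/196

115/196


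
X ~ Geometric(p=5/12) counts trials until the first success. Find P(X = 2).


P(X=2) = (1-p)^1 * p = (7/12)^1 * 5/12
= 7/12 * 5/12 = 35/144

35/144


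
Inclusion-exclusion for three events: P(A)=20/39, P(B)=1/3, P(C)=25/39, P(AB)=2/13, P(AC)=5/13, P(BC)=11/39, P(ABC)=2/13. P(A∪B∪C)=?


P(A∪B∪C) = P(A)+P(B)+P(C) - P(AB)-P(AC)-P(BC) + P(ABC)
= 20/39+1/3+25/39 - 2/13-5/13-11/39 + 2/13
= 32/39

32/39


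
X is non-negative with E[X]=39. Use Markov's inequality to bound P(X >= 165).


Markov: P(X >= a) <= E[X]/a
P(X >= 165) <= 39/165 = 13/55

13/55


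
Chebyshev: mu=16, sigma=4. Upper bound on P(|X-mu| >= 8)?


k = 8/4 = 2
Chebyshev: P(|X-mu| >= k*sigma) <= 1/k^2 = 1/2^2 = 1/4

1/4


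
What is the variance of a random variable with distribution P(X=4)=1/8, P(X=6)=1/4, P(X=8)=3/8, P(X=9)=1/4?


E[X] = 29/4, E[X^2] = 221/4
Var(X) = E[X^2] - (E[X])^2 = 221/4 - (29/4)^2 = 43/16

43/16


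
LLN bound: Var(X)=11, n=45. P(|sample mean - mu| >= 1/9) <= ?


Var(Xbar) = Var(X)/n = 11/45
Chebyshev: P(|Xbar-mu| >= 1/9) <= Var(Xbar)/(1/9)^2 = (11/45)/(1/81) = 99/5
Bound exceeds 1, so trivial bound: 1

1


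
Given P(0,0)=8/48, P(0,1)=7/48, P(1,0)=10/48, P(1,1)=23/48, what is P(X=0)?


P(X=0) = P(0,0)+P(0,1) = 8/48 + 7/48 = 15/48 = 5/16

5/16


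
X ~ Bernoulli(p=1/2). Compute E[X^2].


For Bernoulli: X in {0,1}
E[X^2] = 0^2*(1-1/2) + 1^2*1/2 = 1/2

1/2


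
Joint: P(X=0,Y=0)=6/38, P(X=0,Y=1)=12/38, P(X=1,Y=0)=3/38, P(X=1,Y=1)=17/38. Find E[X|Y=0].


P(Y=0) = 9/38
E[X|Y=0] = (0*6 + 1*3)/9 = 3/9 = 1/3

1/3


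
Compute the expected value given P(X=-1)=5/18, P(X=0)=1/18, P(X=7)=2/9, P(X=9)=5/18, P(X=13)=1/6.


E[X] = sum(x * P(x))
= -1*5/18 + 0*1/18 + 7*2/9 + 9*5/18 + 13*1/6
= 107/18

107/18


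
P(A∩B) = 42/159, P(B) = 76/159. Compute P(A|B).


P(A|B) = P(A∩B)/P(B) = (42/159)/(76/159) = 42/76 = 21/38

21/38


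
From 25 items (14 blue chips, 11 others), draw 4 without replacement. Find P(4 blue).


P(X=4) = C(14,4)*C(11,0) / C(25,4)
= 1001*1 / 12650
= 1001/12650 = 91/1150

91/1150


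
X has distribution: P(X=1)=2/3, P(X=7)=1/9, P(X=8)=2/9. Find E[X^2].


E[X^2] = sum(g(x)*P(x))
= 1*2/3 + 49*1/9 + 64*2/9
= 61/3

61/3


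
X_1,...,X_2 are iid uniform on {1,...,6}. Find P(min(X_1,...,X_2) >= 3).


P(min >= 3) = P(all X_i >= 3) = (P(X_1 >= 3))^2
= (4/6)^2 = (2/3)^2 = 4/9

4/9


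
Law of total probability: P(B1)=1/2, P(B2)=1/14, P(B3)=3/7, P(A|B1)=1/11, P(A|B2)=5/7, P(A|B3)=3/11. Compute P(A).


P(A) = P(A|B1)P(B1) + P(A|B2)P(B2) + P(A|B3)P(B3)
= 1/11*1/2 + 5/7*1/14 + 3/11*3/7
= 1/22 + 5/98 + 9/77 = 115/539

115/539


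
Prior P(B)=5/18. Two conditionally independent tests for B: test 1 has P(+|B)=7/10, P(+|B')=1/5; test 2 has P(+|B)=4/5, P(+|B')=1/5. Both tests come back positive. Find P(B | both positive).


After test 1: P(+) = 7/10*5/18 + 1/5*13/18 = 61/180
P(B|+) = (7/36)/(61/180) = 35/61
After test 2 (use post1 as new prior): P(+) = 4/5*35/61 + 1/5*26/61 = 166/305
P(B|+,+) = (28/61)/(166/305) = 70/83

70/83


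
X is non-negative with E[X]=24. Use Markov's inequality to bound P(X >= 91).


Markov: P(X >= a) <= E[X]/a
P(X >= 91) <= 24/91

24/91


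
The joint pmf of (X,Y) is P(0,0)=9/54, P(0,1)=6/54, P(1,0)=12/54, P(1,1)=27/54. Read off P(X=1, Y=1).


Read from table: P(X=1, Y=1) = 27/54 = 1/2

1/2


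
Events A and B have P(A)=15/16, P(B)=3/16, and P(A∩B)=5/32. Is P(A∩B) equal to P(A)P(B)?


P(A)*P(B) = 15/16*3/16 = 45/256
P(A∩B) = 5/32 != 45/256, so not independent

No, A and B are not independent


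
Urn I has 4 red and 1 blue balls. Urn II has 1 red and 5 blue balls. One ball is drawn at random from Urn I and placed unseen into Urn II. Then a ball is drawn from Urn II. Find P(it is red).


P(transfer red) = 4/5; P(transfer blue) = 1/5
If red transferred: Urn II has 2 red of 7, so P(red|red moved) = 2/7
If blue transferred: Urn II has 1 red of 7, so P(red|blue moved) = 1/7
By total probability: P(red) = 4/5*2/7 + 1/5*1/7 = 9/35

9/35


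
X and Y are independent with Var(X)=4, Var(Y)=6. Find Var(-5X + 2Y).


Independence => Cov(X,Y)=0
Var(-5X + 2Y) = (-5)^2*Var(X) + 2^2*Var(Y)
= 25*4 + 4*6 = 124

124


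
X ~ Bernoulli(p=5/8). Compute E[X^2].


For Bernoulli: X in {0,1}
E[X^2] = 0^2*(1-5/8) + 1^2*5/8 = 5/8

5/8


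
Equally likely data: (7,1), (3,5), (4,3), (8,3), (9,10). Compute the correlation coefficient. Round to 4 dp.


Cov(X,Y) = 2.3200, Var(X) = 5.3600, Var(Y) = 9.4400
rho = Cov/(sqrt(VarX)*sqrt(VarY)) = 0.3262

0.3262


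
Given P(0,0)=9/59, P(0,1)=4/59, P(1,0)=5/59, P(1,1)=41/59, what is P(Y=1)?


P(Y=1) = P(0,1)+P(1,1) = 4/59 + 41/59 = 45/59

45/59


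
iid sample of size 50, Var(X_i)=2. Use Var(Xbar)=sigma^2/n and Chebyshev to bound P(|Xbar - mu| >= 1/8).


Var(Xbar) = Var(X)/n = 2/50
Chebyshev: P(|Xbar-mu| >= 1/8) <= Var(Xbar)/(1/8)^2 = (1/25)/(1/64) = 64/25
Bound exceeds 1, so trivial bound: 1

1


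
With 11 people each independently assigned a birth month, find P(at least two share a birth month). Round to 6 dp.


P(all different) = prod((12-i)/12 for i=0..10) = 0.000645
P(at least one match) = 1 - 0.000645 = 0.999355

0.999355


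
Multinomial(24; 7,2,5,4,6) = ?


24! = 620448401733239439360000
Denominator: 7!=5040 * 2!=2 * 5!=120 * 4!=24 * 6!=720
Coefficient = 620448401733239439360000 / 20901888000 = 29683844910720

29683844910720


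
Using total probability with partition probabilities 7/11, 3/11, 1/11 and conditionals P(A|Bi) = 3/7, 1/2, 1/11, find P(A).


P(A) = P(A|B1)P(B1) + P(A|B2)P(B2) + P(A|B3)P(B3)
= 3/7*7/11 + 1/2*3/11 + 1/11*1/11
= 3/11 + 3/22 + 1/121 = 101/242

101/242


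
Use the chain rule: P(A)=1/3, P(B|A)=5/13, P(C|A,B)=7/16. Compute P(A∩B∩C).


P(A∩B∩C) = P(A) * P(B|A) * P(C|A∩B)
= 1/3 * 5/13 * 7/16
= 5/39 * 7/16 = 35/624

35/624


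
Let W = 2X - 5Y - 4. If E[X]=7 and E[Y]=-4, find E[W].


E[2X - 5Y - 4] = 2*E[X] - 5*E[Y] - 4
= (2)*(7) + (-5)*(-4) + (-4)
= 14 + 20 - 4 = 30

30


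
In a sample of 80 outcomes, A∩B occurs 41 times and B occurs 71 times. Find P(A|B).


P(A|B) = P(A∩B)/P(B) = (41/80)/(71/80) = 41/71

41/71


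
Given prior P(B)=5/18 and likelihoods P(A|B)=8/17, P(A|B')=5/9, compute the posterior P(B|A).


P(A) = P(A|B)P(B) + P(A|B')P(B') = 8/17*5/18 + 5/9*13/18 = 1465/2754
P(B|A) = P(A|B)P(B)/P(A) = (20/153)/(1465/2754) = 72/293

72/293


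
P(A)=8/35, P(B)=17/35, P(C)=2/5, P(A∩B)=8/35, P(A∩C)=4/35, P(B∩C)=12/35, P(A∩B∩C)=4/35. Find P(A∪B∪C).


P(A∪B∪C) = P(A)+P(B)+P(C) - P(AB)-P(AC)-P(BC) + P(ABC)
= 8/35+17/35+2/5 - 8/35-4/35-12/35 + 4/35
= 19/35

19/35


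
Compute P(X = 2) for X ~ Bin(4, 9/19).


P(X=2) = C(4,2) * p^2 * (1-p)^2
= 6 * 81/361 * 100/361
= 48600/130321

48600/130321


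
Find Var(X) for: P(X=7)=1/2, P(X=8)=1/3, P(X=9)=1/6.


E[X] = 23/3, E[X^2] = 178/3
Var(X) = E[X^2] - (E[X])^2 = 178/3 - (23/3)^2 = 5/9

5/9


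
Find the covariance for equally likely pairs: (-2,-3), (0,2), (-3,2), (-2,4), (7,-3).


E[X]=0, E[Y]=2/5, E[XY]=-29/5
Cov(X,Y) = E[XY] - E[X]E[Y] = -29/5 - 0*2/5 = -29/5

-29/5


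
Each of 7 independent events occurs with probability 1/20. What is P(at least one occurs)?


P(at least one) = 1 - P(none)
P(none) = (1 - 1/20)^7 = (19/20)^7 = 893871739/1280000000
P(at least one) = 1 - 893871739/1280000000 = 386128261/1280000000

386128261/1280000000


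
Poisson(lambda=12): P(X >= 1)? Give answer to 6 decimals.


P(X>=1) = 1 - P(X<=0) = 1 - (e^(-12)*12^0/0!)
≈ 1 - 0.0000061442 = 0.9999938558
≈ 0.999994

0.999994


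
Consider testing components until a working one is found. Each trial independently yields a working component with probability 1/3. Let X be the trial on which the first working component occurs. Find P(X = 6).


P(X=6) = (1-p)^5 * p = (2/3)^5 * 1/3
= 32/243 * 1/3 = 32/729

32/729


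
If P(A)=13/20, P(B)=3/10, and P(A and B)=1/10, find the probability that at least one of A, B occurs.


P(A∪B) = P(A) + P(B) - P(A∩B)
= 13/20 + 3/10 - 1/10 = 17/20

17/20


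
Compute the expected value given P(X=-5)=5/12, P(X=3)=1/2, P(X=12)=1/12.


E[X] = sum(x * P(x))
= -5*5/12 + 3*1/2 + 12*1/12
= 5/12

5/12


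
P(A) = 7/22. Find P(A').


P(A') = 1 - P(A) = 1 - 7/22 = 15/22

15/22


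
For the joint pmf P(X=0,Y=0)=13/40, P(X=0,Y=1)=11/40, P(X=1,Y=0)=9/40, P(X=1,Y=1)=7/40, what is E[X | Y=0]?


P(Y=0) = 22/40
E[X|Y=0] = (0*13 + 1*9)/22 = 9/22

9/22


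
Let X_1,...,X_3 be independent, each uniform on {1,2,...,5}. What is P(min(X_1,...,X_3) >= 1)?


P(min >= 1) = P(all X_i >= 1) = (P(X_1 >= 1))^3
= (5/5)^3 = 1^3 = 1

1


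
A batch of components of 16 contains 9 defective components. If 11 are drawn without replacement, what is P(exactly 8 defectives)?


P(X=8) = C(9,8)*C(7,3) / C(16,11)
= 9*35 / 4368
= 315/4368 = 15/208

15/208


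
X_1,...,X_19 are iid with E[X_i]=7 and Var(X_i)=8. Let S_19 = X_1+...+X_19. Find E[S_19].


E[S_n] = n*E[X_1] = 19*7 = 133

133


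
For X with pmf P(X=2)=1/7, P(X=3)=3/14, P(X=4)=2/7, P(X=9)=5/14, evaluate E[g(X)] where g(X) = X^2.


E[X^2] = sum(g(x)*P(x))
= 4*1/7 + 9*3/14 + 16*2/7 + 81*5/14
= 36

36


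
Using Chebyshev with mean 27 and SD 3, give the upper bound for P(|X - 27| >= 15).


k = 15/3 = 5
Chebyshev: P(|X-mu| >= k*sigma) <= 1/k^2 = 1/5^2 = 1/25

1/25


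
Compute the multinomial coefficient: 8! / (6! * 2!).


8! = 40320
Denominator: 6!=720 * 2!=2
Coefficient = 40320 / 1440 = 28

28


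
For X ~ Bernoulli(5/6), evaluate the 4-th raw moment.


For Bernoulli: X in {0,1}
E[X^4] = 0^4*(1-5/6) + 1^4*5/6 = 5/6

5/6


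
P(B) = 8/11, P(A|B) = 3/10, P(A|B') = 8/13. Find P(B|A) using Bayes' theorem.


P(A) = P(A|B)P(B) + P(A|B')P(B') = 3/10*8/11 + 8/13*3/11 = 276/715
P(B|A) = P(A|B)P(B)/P(A) = (12/55)/(276/715) = 13/23

13/23


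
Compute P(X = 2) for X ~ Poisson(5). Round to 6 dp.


P(X=2) = e^(-5) * 5^2 / 2!
≈ 0.006737946999 * 25 / 2
≈ 0.084224

0.084224


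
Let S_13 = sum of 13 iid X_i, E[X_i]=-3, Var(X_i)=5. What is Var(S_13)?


By independence, Var(S_n) = n*Var(X_1) = 13*5 = 65

65


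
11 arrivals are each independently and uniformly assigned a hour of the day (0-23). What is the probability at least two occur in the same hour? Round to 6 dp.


P(all different) = prod((24-i)/24 for i=0..10) = 0.065479
P(at least one match) = 1 - 0.065479 = 0.934521

0.934521


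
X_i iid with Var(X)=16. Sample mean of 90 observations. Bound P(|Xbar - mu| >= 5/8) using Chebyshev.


Var(Xbar) = Var(X)/n = 16/90
Chebyshev: P(|Xbar-mu| >= 5/8) <= Var(Xbar)/(5/8)^2 = (8/45)/(25/64) = 512/1125

512/1125


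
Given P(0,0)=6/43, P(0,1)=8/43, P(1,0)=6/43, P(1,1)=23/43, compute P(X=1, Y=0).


Read from table: P(X=1, Y=0) = 6/43

6/43


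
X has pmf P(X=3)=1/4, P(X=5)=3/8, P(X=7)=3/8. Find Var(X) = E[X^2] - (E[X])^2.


E[X] = 21/4, E[X^2] = 30
Var(X) = E[X^2] - (E[X])^2 = 30 - (21/4)^2 = 39/16

39/16


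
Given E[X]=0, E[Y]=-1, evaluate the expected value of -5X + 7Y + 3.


E[-5X + 7Y + 3] = -5*E[X] + 7*E[Y] + 3
= (-5)*(0) + (7)*(-1) + (3)
= 0 - 7 + 3 = -4

-4


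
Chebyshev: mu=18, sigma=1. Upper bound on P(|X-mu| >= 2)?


k = 2/1 = 2
Chebyshev: P(|X-mu| >= k*sigma) <= 1/k^2 = 1/2^2 = 1/4

1/4


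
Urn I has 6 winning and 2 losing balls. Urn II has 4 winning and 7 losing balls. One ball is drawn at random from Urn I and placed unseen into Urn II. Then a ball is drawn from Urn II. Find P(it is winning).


P(transfer winning) = 6/8 = 3/4; P(transfer losing) = 1/4
If winning transferred: Urn II has 5 winning of 12, so P(winning|winning moved) = 5/12
If losing transferred: Urn II has 4 winning of 12, so P(winning|losing moved) = 1/3
By total probability: P(winning) = 3/4*5/12 + 1/4*1/3 = 19/48

19/48


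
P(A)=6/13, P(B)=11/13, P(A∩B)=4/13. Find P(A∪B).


P(A∪B) = P(A) + P(B) - P(A∩B)
= 6/13 + 11/13 - 4/13 = 1

1


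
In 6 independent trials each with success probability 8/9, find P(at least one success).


P(at least one) = 1 - P(none)
P(none) = (1 - 8/9)^6 = (1/9)^6 = 1/531441
P(at least one) = 1 - 1/531441 = 531440/531441

531440/531441


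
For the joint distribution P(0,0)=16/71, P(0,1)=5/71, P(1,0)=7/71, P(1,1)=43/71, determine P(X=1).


P(X=1) = P(1,0)+P(1,1) = 7/71 + 43/71 = 50/71

50/71


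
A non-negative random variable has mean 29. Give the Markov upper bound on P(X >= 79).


Markov: P(X >= a) <= E[X]/a
P(X >= 79) <= 29/79

29/79


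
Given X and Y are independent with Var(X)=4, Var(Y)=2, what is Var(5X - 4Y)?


Independence => Cov(X,Y)=0
Var(5X - 4Y) = 5^2*Var(X) + (-4)^2*Var(Y)
= 25*4 + 16*2 = 132

132


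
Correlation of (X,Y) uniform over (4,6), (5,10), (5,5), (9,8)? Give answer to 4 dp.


Cov(X,Y) = 1.0625, Var(X) = 3.6875, Var(Y) = 3.6875
rho = Cov/(sqrt(VarX)*sqrt(VarY)) = 0.2881

0.2881


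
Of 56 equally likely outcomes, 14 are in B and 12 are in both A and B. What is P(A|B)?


P(A|B) = P(A∩B)/P(B) = (12/56)/(14/56) = 12/14 = 6/7

6/7


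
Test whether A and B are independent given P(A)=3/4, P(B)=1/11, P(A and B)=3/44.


P(A)*P(B) = 3/4*1/11 = 3/44
P(A∩B) = 3/44, which equals P(A)P(B), so independent

Yes, A and B are independent


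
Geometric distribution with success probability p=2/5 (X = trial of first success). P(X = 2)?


P(X=2) = (1-p)^1 * p = (3/5)^1 * 2/5
= 3/5 * 2/5 = 6/25

6/25


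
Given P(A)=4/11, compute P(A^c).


P(A') = 1 - P(A) = 1 - 4/11 = 7/11

7/11


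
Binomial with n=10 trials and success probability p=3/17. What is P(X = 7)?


P(X=7) = C(10,7) * p^7 * (1-p)^3
= 120 * 2187/410338673 * 2744/4913
= 720135360/2015993900449

720135360/2015993900449


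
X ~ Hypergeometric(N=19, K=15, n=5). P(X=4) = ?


P(X=4) = C(15,4)*C(4,1) / C(19,5)
= 1365*4 / 11628
= 5460/11628 = 455/969

455/969


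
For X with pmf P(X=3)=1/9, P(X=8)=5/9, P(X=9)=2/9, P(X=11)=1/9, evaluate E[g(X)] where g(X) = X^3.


E[X^3] = sum(g(x)*P(x))
= 27*1/9 + 512*5/9 + 729*2/9 + 1331*1/9
= 1792/3

1792/3


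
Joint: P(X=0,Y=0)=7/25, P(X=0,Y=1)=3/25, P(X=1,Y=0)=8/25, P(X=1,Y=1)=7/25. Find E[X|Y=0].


P(Y=0) = 15/25
E[X|Y=0] = (0*7 + 1*8)/15 = 8/15

8/15


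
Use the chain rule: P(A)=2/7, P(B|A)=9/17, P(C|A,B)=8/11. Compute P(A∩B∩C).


P(A∩B∩C) = P(A) * P(B|A) * P(C|A∩B)
= 2/7 * 9/17 * 8/11
= 18/119 * 8/11 = 144/1309

144/1309


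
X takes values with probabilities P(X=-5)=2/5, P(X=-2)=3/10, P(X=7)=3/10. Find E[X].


E[X] = sum(x * P(x))
= -5*2/5 - 2*3/10 + 7*3/10
= -1/2

-1/2


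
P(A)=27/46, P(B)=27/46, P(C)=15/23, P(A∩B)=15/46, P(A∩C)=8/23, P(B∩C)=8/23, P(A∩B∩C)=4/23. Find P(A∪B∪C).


P(A∪B∪C) = P(A)+P(B)+P(C) - P(AB)-P(AC)-P(BC) + P(ABC)
= 27/46+27/46+15/23 - 15/46-8/23-8/23 + 4/23
= 45/46

45/46
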